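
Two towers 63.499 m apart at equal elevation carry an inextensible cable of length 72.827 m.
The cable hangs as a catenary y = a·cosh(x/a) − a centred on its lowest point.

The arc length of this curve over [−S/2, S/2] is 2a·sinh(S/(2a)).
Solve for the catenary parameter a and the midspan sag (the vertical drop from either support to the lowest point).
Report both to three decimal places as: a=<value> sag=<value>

a=34.539 sag=15.649

seed: a₀ = √(S³/(24(L−S))) = √(63.499³/(24·9.328)) = 33.818196
iter 1: u=0.938829  f(a)=+4.198e-01  f'(a)=-6.018e-01  a ← 33.818196 − (+4.198e-01/-6.018e-01) = 34.515760
iter 2: u=0.919855  f(a)=+1.334e-02  f'(a)=-5.641e-01  a ← 34.515760 − (+1.334e-02/-5.641e-01) = 34.539409
iter 3: u=0.919225  f(a)=+1.445e-05  f'(a)=-5.629e-01  a ← 34.539409 − (+1.445e-05/-5.629e-01) = 34.539435
iter 4: u=0.919225  f(a)=+1.700e-11  f'(a)=-5.629e-01  a ← 34.539435 − (+1.700e-11/-5.629e-01) = 34.539435
converged: |Δa| < 1e-12 after 4 iterations
sag = a·(cosh(S/(2a)) − 1) = 34.539435·(cosh(0.919225) − 1) = 15.649364
T_max/T_min = cosh(S/(2a)) = 1.453087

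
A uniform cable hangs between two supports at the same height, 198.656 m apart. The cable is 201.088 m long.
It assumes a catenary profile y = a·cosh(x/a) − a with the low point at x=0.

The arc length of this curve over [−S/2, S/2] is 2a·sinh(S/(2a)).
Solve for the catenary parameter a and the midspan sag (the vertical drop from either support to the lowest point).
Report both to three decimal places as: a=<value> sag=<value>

a=367.164 sag=13.518

seed: a₀ = √(S³/(24(L−S))) = √(198.656³/(24·2.432)) = 366.492527
iter 1: u=0.271023  f(a)=+8.948e-03  f'(a)=-1.337e-02  a ← 366.492527 − (+8.948e-03/-1.337e-02) = 367.161781
iter 2: u=0.270529  f(a)=+2.457e-05  f'(a)=-1.330e-02  a ← 367.161781 − (+2.457e-05/-1.330e-02) = 367.163629
iter 3: u=0.270528  f(a)=+1.864e-10  f'(a)=-1.330e-02  a ← 367.163629 − (+1.864e-10/-1.330e-02) = 367.163629
iter 4: u=0.270528  f(a)=-2.842e-14  f'(a)=-1.330e-02  a ← 367.163629 − (-2.842e-14/-1.330e-02) = 367.163629
converged: |Δa| < 1e-12 after 4 iterations
sag = a·(cosh(S/(2a)) − 1) = 367.163629·(cosh(0.270528) − 1) = 13.517637
T_max/T_min = cosh(S/(2a)) = 1.036816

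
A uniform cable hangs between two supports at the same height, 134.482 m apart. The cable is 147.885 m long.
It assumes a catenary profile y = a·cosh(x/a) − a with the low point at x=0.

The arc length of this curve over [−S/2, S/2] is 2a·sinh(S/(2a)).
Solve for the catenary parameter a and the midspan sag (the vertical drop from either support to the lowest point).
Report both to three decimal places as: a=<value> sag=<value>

seed: a₀ = √(S³/(24(L−S))) = √(134.482³/(24·13.403)) = 86.954009
iter 1: u=0.773294  f(a)=+4.065e-01  f'(a)=-3.271e-01  a ← 86.954009 − (+4.065e-01/-3.271e-01) = 88.196683
iter 2: u=0.762398  f(a)=+8.878e-03  f'(a)=-3.130e-01  a ← 88.196683 − (+8.878e-03/-3.130e-01) = 88.225051
iter 3: u=0.762153  f(a)=+4.445e-06  f'(a)=-3.126e-01  a ← 88.225051 − (+4.445e-06/-3.126e-01) = 88.225065
iter 4: u=0.762153  f(a)=+1.108e-12  f'(a)=-3.126e-01  a ← 88.225065 − (+1.108e-12/-3.126e-01) = 88.225065
converged: |Δa| < 1e-12 after 4 iterations
sag = a·(cosh(S/(2a)) − 1) = 88.225065·(cosh(0.762153) − 1) = 26.888598
T_max/T_min = cosh(S/(2a)) = 1.304773

a=88.225 sag=26.889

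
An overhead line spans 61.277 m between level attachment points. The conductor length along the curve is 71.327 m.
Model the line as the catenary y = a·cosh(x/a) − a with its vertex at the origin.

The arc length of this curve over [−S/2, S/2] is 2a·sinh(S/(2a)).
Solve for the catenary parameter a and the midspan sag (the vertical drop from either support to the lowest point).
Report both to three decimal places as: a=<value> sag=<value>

a=31.618 sag=16.043

seed: a₀ = √(S³/(24(L−S))) = √(61.277³/(24·10.050)) = 30.885710
iter 1: u=0.991996  f(a)=+5.062e-01  f'(a)=-7.171e-01  a ← 30.885710 − (+5.062e-01/-7.171e-01) = 31.591637
iter 2: u=0.969829  f(a)=+1.788e-02  f'(a)=-6.673e-01  a ← 31.591637 − (+1.788e-02/-6.673e-01) = 31.618426
iter 3: u=0.969008  f(a)=+2.410e-05  f'(a)=-6.655e-01  a ← 31.618426 − (+2.410e-05/-6.655e-01) = 31.618462
iter 4: u=0.969007  f(a)=+4.393e-11  f'(a)=-6.655e-01  a ← 31.618462 − (+4.393e-11/-6.655e-01) = 31.618462
iter 5: u=0.969007  f(a)=-1.421e-14  f'(a)=-6.655e-01  a ← 31.618462 − (-1.421e-14/-6.655e-01) = 31.618462
converged: |Δa| < 1e-12 after 5 iterations
sag = a·(cosh(S/(2a)) − 1) = 31.618462·(cosh(0.969007) − 1) = 16.042973
T_max/T_min = cosh(S/(2a)) = 1.507393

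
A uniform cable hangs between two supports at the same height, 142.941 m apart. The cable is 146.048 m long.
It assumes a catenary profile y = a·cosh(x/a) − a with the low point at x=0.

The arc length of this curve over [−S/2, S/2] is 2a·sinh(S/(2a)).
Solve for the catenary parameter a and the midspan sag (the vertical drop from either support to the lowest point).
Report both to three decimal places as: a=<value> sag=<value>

seed: a₀ = √(S³/(24(L−S))) = √(142.941³/(24·3.107)) = 197.906007
iter 1: u=0.361134  f(a)=+2.032e-02  f'(a)=-3.181e-02  a ← 197.906007 − (+2.032e-02/-3.181e-02) = 198.544903
iter 2: u=0.359971  f(a)=+9.884e-05  f'(a)=-3.150e-02  a ← 198.544903 − (+9.884e-05/-3.150e-02) = 198.548041
iter 3: u=0.359966  f(a)=+2.363e-09  f'(a)=-3.150e-02  a ← 198.548041 − (+2.363e-09/-3.150e-02) = 198.548041
iter 4: u=0.359966  f(a)=+0.000e+00  f'(a)=-3.150e-02  a ← 198.548041 − (+0.000e+00/-3.150e-02) = 198.548041
converged: |Δa| < 1e-12 after 4 iterations
sag = a·(cosh(S/(2a)) − 1) = 198.548041·(cosh(0.359966) − 1) = 13.002967
T_max/T_min = cosh(S/(2a)) = 1.065490

a=198.548 sag=13.003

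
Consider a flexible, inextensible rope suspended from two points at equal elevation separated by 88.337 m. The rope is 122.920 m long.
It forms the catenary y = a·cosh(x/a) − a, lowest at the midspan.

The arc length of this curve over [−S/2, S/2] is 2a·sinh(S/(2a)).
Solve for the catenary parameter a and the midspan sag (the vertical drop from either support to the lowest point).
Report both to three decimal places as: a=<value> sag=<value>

seed: a₀ = √(S³/(24(L−S))) = √(88.337³/(24·34.583)) = 28.818875
iter 1: u=1.532624  f(a)=+4.296e+00  f'(a)=-3.013e+00  a ← 28.818875 − (+4.296e+00/-3.013e+00) = 30.244740
iter 2: u=1.460370  f(a)=+3.394e-01  f'(a)=-2.554e+00  a ← 30.244740 − (+3.394e-01/-2.554e+00) = 30.377634
iter 3: u=1.453981  f(a)=+2.521e-03  f'(a)=-2.516e+00  a ← 30.377634 − (+2.521e-03/-2.516e+00) = 30.378636
iter 4: u=1.453933  f(a)=+1.413e-07  f'(a)=-2.516e+00  a ← 30.378636 − (+1.413e-07/-2.516e+00) = 30.378636
iter 5: u=1.453933  f(a)=-2.842e-14  f'(a)=-2.516e+00  a ← 30.378636 − (-2.842e-14/-2.516e+00) = 30.378636
converged: |Δa| < 1e-12 after 5 iterations
sag = a·(cosh(S/(2a)) − 1) = 30.378636·(cosh(1.453933) − 1) = 38.179318
T_max/T_min = cosh(S/(2a)) = 2.256782

a=30.379 sag=38.179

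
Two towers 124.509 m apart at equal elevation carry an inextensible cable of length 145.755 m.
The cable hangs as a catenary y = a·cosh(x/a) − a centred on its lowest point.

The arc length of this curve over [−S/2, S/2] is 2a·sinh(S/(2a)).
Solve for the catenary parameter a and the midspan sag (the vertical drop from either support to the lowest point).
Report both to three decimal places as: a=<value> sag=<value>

seed: a₀ = √(S³/(24(L−S))) = √(124.509³/(24·21.246)) = 61.525749
iter 1: u=1.011845  f(a)=+1.115e+00  f'(a)=-7.640e-01  a ← 61.525749 − (+1.115e+00/-7.640e-01) = 62.984562
iter 2: u=0.988409  f(a)=+4.087e-02  f'(a)=-7.089e-01  a ← 62.984562 − (+4.087e-02/-7.089e-01) = 63.042217
iter 3: u=0.987505  f(a)=+5.960e-05  f'(a)=-7.068e-01  a ← 63.042217 − (+5.960e-05/-7.068e-01) = 63.042301
iter 4: u=0.987504  f(a)=+1.271e-10  f'(a)=-7.068e-01  a ← 63.042301 − (+1.271e-10/-7.068e-01) = 63.042301
iter 5: u=0.987504  f(a)=-2.842e-14  f'(a)=-7.068e-01  a ← 63.042301 − (-2.842e-14/-7.068e-01) = 63.042301
converged: |Δa| < 1e-12 after 5 iterations
sag = a·(cosh(S/(2a)) − 1) = 63.042301·(cosh(0.987504) − 1) = 33.318800
T_max/T_min = cosh(S/(2a)) = 1.528515

a=63.042 sag=33.319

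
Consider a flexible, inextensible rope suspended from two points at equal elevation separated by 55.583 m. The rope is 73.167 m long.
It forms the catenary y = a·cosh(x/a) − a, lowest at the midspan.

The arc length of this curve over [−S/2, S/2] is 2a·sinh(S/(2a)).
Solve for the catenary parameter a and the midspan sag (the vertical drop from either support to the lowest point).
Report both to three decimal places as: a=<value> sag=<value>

seed: a₀ = √(S³/(24(L−S))) = √(55.583³/(24·17.584)) = 20.171979
iter 1: u=1.377728  f(a)=+1.746e+00  f'(a)=-2.098e+00  a ← 20.171979 − (+1.746e+00/-2.098e+00) = 21.004506
iter 2: u=1.323121  f(a)=+1.139e-01  f'(a)=-1.832e+00  a ← 21.004506 − (+1.139e-01/-1.832e+00) = 21.066693
iter 3: u=1.319215  f(a)=+5.598e-04  f'(a)=-1.814e+00  a ← 21.066693 − (+5.598e-04/-1.814e+00) = 21.067002
iter 4: u=1.319196  f(a)=+1.366e-08  f'(a)=-1.814e+00  a ← 21.067002 − (+1.366e-08/-1.814e+00) = 21.067002
iter 5: u=1.319196  f(a)=+0.000e+00  f'(a)=-1.814e+00  a ← 21.067002 − (+0.000e+00/-1.814e+00) = 21.067002
converged: |Δa| < 1e-12 after 5 iterations
sag = a·(cosh(S/(2a)) − 1) = 21.067002·(cosh(1.319196) − 1) = 21.148766
T_max/T_min = cosh(S/(2a)) = 2.003881

a=21.067 sag=21.149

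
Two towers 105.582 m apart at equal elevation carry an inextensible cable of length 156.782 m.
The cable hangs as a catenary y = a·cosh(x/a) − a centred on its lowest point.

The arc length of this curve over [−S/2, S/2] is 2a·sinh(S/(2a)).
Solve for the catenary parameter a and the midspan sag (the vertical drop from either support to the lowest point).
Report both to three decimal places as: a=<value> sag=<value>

a=32.988 sag=52.061

seed: a₀ = √(S³/(24(L−S))) = √(105.582³/(24·51.200)) = 30.948829
iter 1: u=1.705751  f(a)=+7.986e+00  f'(a)=-4.377e+00  a ← 30.948829 − (+7.986e+00/-4.377e+00) = 32.773363
iter 2: u=1.610790  f(a)=+7.607e-01  f'(a)=-3.580e+00  a ← 32.773363 − (+7.607e-01/-3.580e+00) = 32.985872
iter 3: u=1.600412  f(a)=+8.506e-03  f'(a)=-3.500e+00  a ← 32.985872 − (+8.506e-03/-3.500e+00) = 32.988302
iter 4: u=1.600295  f(a)=+1.090e-06  f'(a)=-3.499e+00  a ← 32.988302 − (+1.090e-06/-3.499e+00) = 32.988303
iter 5: u=1.600295  f(a)=+2.842e-14  f'(a)=-3.499e+00  a ← 32.988303 − (+2.842e-14/-3.499e+00) = 32.988303
converged: |Δa| < 1e-12 after 5 iterations
sag = a·(cosh(S/(2a)) − 1) = 32.988303·(cosh(1.600295) − 1) = 52.060959
T_max/T_min = cosh(S/(2a)) = 2.578164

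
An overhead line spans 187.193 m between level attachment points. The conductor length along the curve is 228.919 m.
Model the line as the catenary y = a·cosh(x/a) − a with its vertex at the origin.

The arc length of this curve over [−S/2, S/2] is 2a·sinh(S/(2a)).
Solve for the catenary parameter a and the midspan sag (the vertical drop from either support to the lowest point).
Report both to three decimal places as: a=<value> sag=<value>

a=83.511 sag=58.176

seed: a₀ = √(S³/(24(L−S))) = √(187.193³/(24·41.726)) = 80.932957
iter 1: u=1.156470  f(a)=+2.881e+00  f'(a)=-1.176e+00  a ← 80.932957 − (+2.881e+00/-1.176e+00) = 83.383057
iter 2: u=1.122488  f(a)=+1.360e-01  f'(a)=-1.067e+00  a ← 83.383057 − (+1.360e-01/-1.067e+00) = 83.510493
iter 3: u=1.120775  f(a)=+3.363e-04  f'(a)=-1.062e+00  a ← 83.510493 − (+3.363e-04/-1.062e+00) = 83.510810
iter 4: u=1.120771  f(a)=+2.068e-09  f'(a)=-1.062e+00  a ← 83.510810 − (+2.068e-09/-1.062e+00) = 83.510810
iter 5: u=1.120771  f(a)=+0.000e+00  f'(a)=-1.062e+00  a ← 83.510810 − (+0.000e+00/-1.062e+00) = 83.510810
converged: |Δa| < 1e-12 after 5 iterations
sag = a·(cosh(S/(2a)) − 1) = 83.510810·(cosh(1.120771) − 1) = 58.175578
T_max/T_min = cosh(S/(2a)) = 1.696623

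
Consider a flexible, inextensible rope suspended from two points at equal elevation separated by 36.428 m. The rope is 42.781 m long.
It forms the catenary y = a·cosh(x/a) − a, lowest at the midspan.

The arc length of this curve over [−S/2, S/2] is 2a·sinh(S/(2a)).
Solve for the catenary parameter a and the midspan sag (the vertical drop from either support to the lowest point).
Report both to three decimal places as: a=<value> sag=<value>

a=18.254 sag=9.867

seed: a₀ = √(S³/(24(L−S))) = √(36.428³/(24·6.353)) = 17.805655
iter 1: u=1.022933  f(a)=+3.408e-01  f'(a)=-7.911e-01  a ← 17.805655 − (+3.408e-01/-7.911e-01) = 18.236429
iter 2: u=0.998770  f(a)=+1.276e-02  f'(a)=-7.329e-01  a ← 18.236429 − (+1.276e-02/-7.329e-01) = 18.253839
iter 3: u=0.997818  f(a)=+1.943e-05  f'(a)=-7.306e-01  a ← 18.253839 − (+1.943e-05/-7.306e-01) = 18.253865
iter 4: u=0.997816  f(a)=+4.518e-11  f'(a)=-7.306e-01  a ← 18.253865 − (+4.518e-11/-7.306e-01) = 18.253865
iter 5: u=0.997816  f(a)=-7.105e-15  f'(a)=-7.306e-01  a ← 18.253865 − (-7.105e-15/-7.306e-01) = 18.253865
converged: |Δa| < 1e-12 after 5 iterations
sag = a·(cosh(S/(2a)) − 1) = 18.253865·(cosh(0.997816) − 1) = 9.866538
T_max/T_min = cosh(S/(2a)) = 1.540518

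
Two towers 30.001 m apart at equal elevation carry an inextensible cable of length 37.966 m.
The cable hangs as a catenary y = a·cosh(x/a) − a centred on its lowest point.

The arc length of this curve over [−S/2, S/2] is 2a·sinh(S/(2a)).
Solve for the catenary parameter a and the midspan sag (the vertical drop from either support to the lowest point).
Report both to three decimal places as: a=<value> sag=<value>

seed: a₀ = √(S³/(24(L−S))) = √(30.001³/(24·7.965)) = 11.885161
iter 1: u=1.262120  f(a)=+6.590e-01  f'(a)=-1.566e+00  a ← 11.885161 − (+6.590e-01/-1.566e+00) = 12.305881
iter 2: u=1.218970  f(a)=+3.661e-02  f'(a)=-1.397e+00  a ← 12.305881 − (+3.661e-02/-1.397e+00) = 12.332091
iter 3: u=1.216379  f(a)=+1.277e-04  f'(a)=-1.387e+00  a ← 12.332091 − (+1.277e-04/-1.387e+00) = 12.332183
iter 4: u=1.216370  f(a)=+1.565e-09  f'(a)=-1.387e+00  a ← 12.332183 − (+1.565e-09/-1.387e+00) = 12.332183
iter 5: u=1.216370  f(a)=-7.105e-15  f'(a)=-1.387e+00  a ← 12.332183 − (-7.105e-15/-1.387e+00) = 12.332183
converged: |Δa| < 1e-12 after 5 iterations
sag = a·(cosh(S/(2a)) − 1) = 12.332183·(cosh(1.216370) − 1) = 10.304889
T_max/T_min = cosh(S/(2a)) = 1.835609

a=12.332 sag=10.305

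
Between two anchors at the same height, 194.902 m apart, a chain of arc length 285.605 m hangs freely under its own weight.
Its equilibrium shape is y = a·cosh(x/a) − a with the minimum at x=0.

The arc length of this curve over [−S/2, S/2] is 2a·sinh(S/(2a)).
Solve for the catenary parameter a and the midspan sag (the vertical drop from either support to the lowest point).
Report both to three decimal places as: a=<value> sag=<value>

seed: a₀ = √(S³/(24(L−S))) = √(194.902³/(24·90.703)) = 58.318722
iter 1: u=1.671007  f(a)=+1.354e+01  f'(a)=-4.070e+00  a ← 58.318722 − (+1.354e+01/-4.070e+00) = 61.644865
iter 2: u=1.580845  f(a)=+1.245e+00  f'(a)=-3.354e+00  a ← 61.644865 − (+1.245e+00/-3.354e+00) = 62.016009
iter 3: u=1.571385  f(a)=+1.287e-02  f'(a)=-3.284e+00  a ← 62.016009 − (+1.287e-02/-3.284e+00) = 62.019928
iter 4: u=1.571285  f(a)=+1.408e-06  f'(a)=-3.284e+00  a ← 62.019928 − (+1.408e-06/-3.284e+00) = 62.019928
iter 5: u=1.571285  f(a)=+5.684e-14  f'(a)=-3.284e+00  a ← 62.019928 − (+5.684e-14/-3.284e+00) = 62.019928
converged: |Δa| < 1e-12 after 5 iterations
sag = a·(cosh(S/(2a)) − 1) = 62.019928·(cosh(1.571285) − 1) = 93.668946
T_max/T_min = cosh(S/(2a)) = 2.510304

a=62.020 sag=93.669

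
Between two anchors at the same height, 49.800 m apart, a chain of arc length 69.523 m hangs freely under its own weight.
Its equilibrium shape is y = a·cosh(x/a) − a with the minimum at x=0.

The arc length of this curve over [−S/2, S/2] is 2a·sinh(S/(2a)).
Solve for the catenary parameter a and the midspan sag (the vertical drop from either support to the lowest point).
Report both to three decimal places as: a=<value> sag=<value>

seed: a₀ = √(S³/(24(L−S))) = √(49.800³/(24·19.723)) = 16.152952
iter 1: u=1.541514  f(a)=+2.480e+00  f'(a)=-3.074e+00  a ← 16.152952 − (+2.480e+00/-3.074e+00) = 16.959905
iter 2: u=1.468169  f(a)=+1.980e-01  f'(a)=-2.601e+00  a ← 16.959905 − (+1.980e-01/-2.601e+00) = 17.036025
iter 3: u=1.461609  f(a)=+1.503e-03  f'(a)=-2.562e+00  a ← 17.036025 − (+1.503e-03/-2.562e+00) = 17.036612
iter 4: u=1.461558  f(a)=+8.812e-08  f'(a)=-2.561e+00  a ← 17.036612 − (+8.812e-08/-2.561e+00) = 17.036612
iter 5: u=1.461558  f(a)=+0.000e+00  f'(a)=-2.561e+00  a ← 17.036612 − (+0.000e+00/-2.561e+00) = 17.036612
converged: |Δa| < 1e-12 after 5 iterations
sag = a·(cosh(S/(2a)) − 1) = 17.036612·(cosh(1.461558) − 1) = 21.675247
T_max/T_min = cosh(S/(2a)) = 2.272275

a=17.037 sag=21.675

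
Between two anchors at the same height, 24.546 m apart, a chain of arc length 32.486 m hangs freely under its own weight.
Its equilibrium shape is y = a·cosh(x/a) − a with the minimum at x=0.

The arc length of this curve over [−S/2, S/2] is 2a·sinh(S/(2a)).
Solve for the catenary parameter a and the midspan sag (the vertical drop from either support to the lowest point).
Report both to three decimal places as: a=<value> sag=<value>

seed: a₀ = √(S³/(24(L−S))) = √(24.546³/(24·7.940)) = 8.809580
iter 1: u=1.393142  f(a)=+8.071e-01  f'(a)=-2.178e+00  a ← 8.809580 − (+8.071e-01/-2.178e+00) = 9.180221
iter 2: u=1.336896  f(a)=+5.373e-02  f'(a)=-1.896e+00  a ← 9.180221 − (+5.373e-02/-1.896e+00) = 9.208553
iter 3: u=1.332783  f(a)=+2.757e-04  f'(a)=-1.877e+00  a ← 9.208553 − (+2.757e-04/-1.877e+00) = 9.208700
iter 4: u=1.332761  f(a)=+7.340e-09  f'(a)=-1.877e+00  a ← 9.208700 − (+7.340e-09/-1.877e+00) = 9.208700
iter 5: u=1.332761  f(a)=-7.105e-15  f'(a)=-1.877e+00  a ← 9.208700 − (-7.105e-15/-1.877e+00) = 9.208700
converged: |Δa| < 1e-12 after 5 iterations
sag = a·(cosh(S/(2a)) − 1) = 9.208700·(cosh(1.332761) − 1) = 9.463076
T_max/T_min = cosh(S/(2a)) = 2.027623

a=9.209 sag=9.463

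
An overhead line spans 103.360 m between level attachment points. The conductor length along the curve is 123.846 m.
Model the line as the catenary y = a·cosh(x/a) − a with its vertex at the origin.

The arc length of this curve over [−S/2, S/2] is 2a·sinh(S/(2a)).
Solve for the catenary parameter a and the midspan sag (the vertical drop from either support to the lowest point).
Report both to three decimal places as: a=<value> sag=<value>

seed: a₀ = √(S³/(24(L−S))) = √(103.360³/(24·20.486)) = 47.390855
iter 1: u=1.090506  f(a)=+1.253e+00  f'(a)=-9.718e-01  a ← 47.390855 − (+1.253e+00/-9.718e-01) = 48.680343
iter 2: u=1.061619  f(a)=+5.297e-02  f'(a)=-8.912e-01  a ← 48.680343 − (+5.297e-02/-8.912e-01) = 48.739775
iter 3: u=1.060325  f(a)=+1.039e-04  f'(a)=-8.878e-01  a ← 48.739775 − (+1.039e-04/-8.878e-01) = 48.739892
iter 4: u=1.060322  f(a)=+4.013e-10  f'(a)=-8.877e-01  a ← 48.739892 − (+4.013e-10/-8.877e-01) = 48.739892
iter 5: u=1.060322  f(a)=+1.421e-14  f'(a)=-8.877e-01  a ← 48.739892 − (+1.421e-14/-8.877e-01) = 48.739892
converged: |Δa| < 1e-12 after 5 iterations
sag = a·(cosh(S/(2a)) − 1) = 48.739892·(cosh(1.060322) − 1) = 30.063883
T_max/T_min = cosh(S/(2a)) = 1.616823

a=48.740 sag=30.064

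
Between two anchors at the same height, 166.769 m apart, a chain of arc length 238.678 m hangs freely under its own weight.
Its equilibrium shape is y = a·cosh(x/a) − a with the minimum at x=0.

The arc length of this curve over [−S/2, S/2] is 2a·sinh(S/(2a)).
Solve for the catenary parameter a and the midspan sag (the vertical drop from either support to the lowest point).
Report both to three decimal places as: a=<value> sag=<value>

a=54.909 sag=76.456

seed: a₀ = √(S³/(24(L−S))) = √(166.769³/(24·71.909)) = 51.841283
iter 1: u=1.608457  f(a)=+9.896e+00  f'(a)=-3.562e+00  a ← 51.841283 − (+9.896e+00/-3.562e+00) = 54.619875
iter 2: u=1.526633  f(a)=+8.513e-01  f'(a)=-2.973e+00  a ← 54.619875 − (+8.513e-01/-2.973e+00) = 54.906234
iter 3: u=1.518671  f(a)=+7.610e-03  f'(a)=-2.920e+00  a ← 54.906234 − (+7.610e-03/-2.920e+00) = 54.908840
iter 4: u=1.518599  f(a)=+6.201e-07  f'(a)=-2.919e+00  a ← 54.908840 − (+6.201e-07/-2.919e+00) = 54.908840
iter 5: u=1.518599  f(a)=+0.000e+00  f'(a)=-2.919e+00  a ← 54.908840 − (+0.000e+00/-2.919e+00) = 54.908840
converged: |Δa| < 1e-12 after 5 iterations
sag = a·(cosh(S/(2a)) − 1) = 54.908840·(cosh(1.518599) − 1) = 76.456215
T_max/T_min = cosh(S/(2a)) = 2.392421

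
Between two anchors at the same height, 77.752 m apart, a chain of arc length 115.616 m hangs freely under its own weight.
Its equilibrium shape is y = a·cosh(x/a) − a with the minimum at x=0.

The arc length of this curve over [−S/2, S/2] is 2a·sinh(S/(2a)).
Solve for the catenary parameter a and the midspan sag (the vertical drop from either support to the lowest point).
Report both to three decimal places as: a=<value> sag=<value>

a=24.248 sag=38.440

seed: a₀ = √(S³/(24(L−S))) = √(77.752³/(24·37.864)) = 22.743039
iter 1: u=1.709358  f(a)=+5.933e+00  f'(a)=-4.410e+00  a ← 22.743039 − (+5.933e+00/-4.410e+00) = 24.088354
iter 2: u=1.613892  f(a)=+5.672e-01  f'(a)=-3.604e+00  a ← 24.088354 − (+5.672e-01/-3.604e+00) = 24.245739
iter 3: u=1.603416  f(a)=+6.393e-03  f'(a)=-3.523e+00  a ← 24.245739 − (+6.393e-03/-3.523e+00) = 24.247554
iter 4: u=1.603296  f(a)=+8.326e-07  f'(a)=-3.522e+00  a ← 24.247554 − (+8.326e-07/-3.522e+00) = 24.247554
iter 5: u=1.603296  f(a)=+2.842e-14  f'(a)=-3.522e+00  a ← 24.247554 − (+2.842e-14/-3.522e+00) = 24.247554
converged: |Δa| < 1e-12 after 5 iterations
sag = a·(cosh(S/(2a)) − 1) = 24.247554·(cosh(1.603296) − 1) = 38.439835
T_max/T_min = cosh(S/(2a)) = 2.585308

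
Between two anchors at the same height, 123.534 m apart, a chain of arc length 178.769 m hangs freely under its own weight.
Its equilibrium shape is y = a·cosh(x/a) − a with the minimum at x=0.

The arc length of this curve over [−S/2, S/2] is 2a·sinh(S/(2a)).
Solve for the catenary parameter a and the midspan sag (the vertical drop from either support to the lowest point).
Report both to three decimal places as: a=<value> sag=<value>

a=40.018 sag=57.916

seed: a₀ = √(S³/(24(L−S))) = √(123.534³/(24·55.235)) = 37.710905
iter 1: u=1.637908  f(a)=+7.900e+00  f'(a)=-3.794e+00  a ← 37.710905 − (+7.900e+00/-3.794e+00) = 39.793009
iter 2: u=1.552207  f(a)=+7.015e-01  f'(a)=-3.148e+00  a ← 39.793009 − (+7.015e-01/-3.148e+00) = 40.015853
iter 3: u=1.543563  f(a)=+6.721e-03  f'(a)=-3.088e+00  a ← 40.015853 − (+6.721e-03/-3.088e+00) = 40.018030
iter 4: u=1.543479  f(a)=+6.301e-07  f'(a)=-3.087e+00  a ← 40.018030 − (+6.301e-07/-3.087e+00) = 40.018030
iter 5: u=1.543479  f(a)=+0.000e+00  f'(a)=-3.087e+00  a ← 40.018030 − (+0.000e+00/-3.087e+00) = 40.018030
converged: |Δa| < 1e-12 after 5 iterations
sag = a·(cosh(S/(2a)) − 1) = 40.018030·(cosh(1.543479) − 1) = 57.915782
T_max/T_min = cosh(S/(2a)) = 2.447242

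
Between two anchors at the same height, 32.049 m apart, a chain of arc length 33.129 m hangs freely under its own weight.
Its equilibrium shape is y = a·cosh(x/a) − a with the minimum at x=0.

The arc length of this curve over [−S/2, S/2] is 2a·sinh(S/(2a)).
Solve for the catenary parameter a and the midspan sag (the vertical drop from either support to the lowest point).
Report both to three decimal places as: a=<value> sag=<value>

a=35.816 sag=3.645

seed: a₀ = √(S³/(24(L−S))) = √(32.049³/(24·1.080)) = 35.637253
iter 1: u=0.449656  f(a)=+1.097e-02  f'(a)=-6.185e-02  a ← 35.637253 − (+1.097e-02/-6.185e-02) = 35.814648
iter 2: u=0.447429  f(a)=+8.246e-05  f'(a)=-6.092e-02  a ← 35.814648 − (+8.246e-05/-6.092e-02) = 35.816002
iter 3: u=0.447412  f(a)=+4.736e-09  f'(a)=-6.091e-02  a ← 35.816002 − (+4.736e-09/-6.091e-02) = 35.816002
iter 4: u=0.447412  f(a)=+0.000e+00  f'(a)=-6.091e-02  a ← 35.816002 − (+0.000e+00/-6.091e-02) = 35.816002
converged: |Δa| < 1e-12 after 4 iterations
sag = a·(cosh(S/(2a)) − 1) = 35.816002·(cosh(0.447412) − 1) = 3.644974
T_max/T_min = cosh(S/(2a)) = 1.101769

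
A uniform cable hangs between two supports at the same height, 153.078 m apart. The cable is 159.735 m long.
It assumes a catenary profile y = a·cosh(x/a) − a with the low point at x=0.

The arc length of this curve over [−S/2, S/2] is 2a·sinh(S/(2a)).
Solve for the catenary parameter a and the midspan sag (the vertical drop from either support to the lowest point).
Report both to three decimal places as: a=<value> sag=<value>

seed: a₀ = √(S³/(24(L−S))) = √(153.078³/(24·6.657)) = 149.838794
iter 1: u=0.510809  f(a)=+8.739e-02  f'(a)=-9.120e-02  a ← 149.838794 − (+8.739e-02/-9.120e-02) = 150.797071
iter 2: u=0.507563  f(a)=+8.455e-04  f'(a)=-8.944e-02  a ← 150.797071 − (+8.455e-04/-8.944e-02) = 150.806524
iter 3: u=0.507531  f(a)=+8.085e-08  f'(a)=-8.942e-02  a ← 150.806524 − (+8.085e-08/-8.942e-02) = 150.806525
iter 4: u=0.507531  f(a)=+0.000e+00  f'(a)=-8.942e-02  a ← 150.806525 − (+0.000e+00/-8.942e-02) = 150.806525
converged: |Δa| < 1e-12 after 4 iterations
sag = a·(cosh(S/(2a)) − 1) = 150.806525·(cosh(0.507531) − 1) = 19.843484
T_max/T_min = cosh(S/(2a)) = 1.131582

a=150.807 sag=19.843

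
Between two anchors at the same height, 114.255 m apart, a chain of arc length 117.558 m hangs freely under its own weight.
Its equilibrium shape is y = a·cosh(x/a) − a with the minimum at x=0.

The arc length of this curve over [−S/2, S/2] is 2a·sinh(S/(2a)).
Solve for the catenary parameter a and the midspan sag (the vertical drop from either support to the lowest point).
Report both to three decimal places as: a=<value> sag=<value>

a=137.759 sag=12.016

seed: a₀ = √(S³/(24(L−S))) = √(114.255³/(24·3.303)) = 137.168034
iter 1: u=0.416478  f(a)=+2.876e-02  f'(a)=-4.900e-02  a ← 137.168034 − (+2.876e-02/-4.900e-02) = 137.755060
iter 2: u=0.414703  f(a)=+1.857e-04  f'(a)=-4.837e-02  a ← 137.755060 − (+1.857e-04/-4.837e-02) = 137.758899
iter 3: u=0.414692  f(a)=+7.851e-09  f'(a)=-4.837e-02  a ← 137.758899 − (+7.851e-09/-4.837e-02) = 137.758899
iter 4: u=0.414692  f(a)=-4.263e-14  f'(a)=-4.837e-02  a ← 137.758899 − (-4.263e-14/-4.837e-02) = 137.758899
converged: |Δa| < 1e-12 after 4 iterations
sag = a·(cosh(S/(2a)) − 1) = 137.758899·(cosh(0.414692) − 1) = 12.015882
T_max/T_min = cosh(S/(2a)) = 1.087224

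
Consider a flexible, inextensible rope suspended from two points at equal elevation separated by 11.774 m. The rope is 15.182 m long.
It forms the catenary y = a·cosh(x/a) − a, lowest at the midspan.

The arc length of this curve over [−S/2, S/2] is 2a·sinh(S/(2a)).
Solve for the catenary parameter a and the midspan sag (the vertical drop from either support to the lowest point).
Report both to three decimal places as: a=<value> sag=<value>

a=4.649 sag=4.252

seed: a₀ = √(S³/(24(L−S))) = √(11.774³/(24·3.408)) = 4.467151
iter 1: u=1.317842  f(a)=+3.085e-01  f'(a)=-1.808e+00  a ← 4.467151 − (+3.085e-01/-1.808e+00) = 4.637788
iter 2: u=1.269355  f(a)=+1.856e-02  f'(a)=-1.596e+00  a ← 4.637788 − (+1.856e-02/-1.596e+00) = 4.649412
iter 3: u=1.266181  f(a)=+7.665e-05  f'(a)=-1.583e+00  a ← 4.649412 − (+7.665e-05/-1.583e+00) = 4.649461
iter 4: u=1.266168  f(a)=+1.320e-09  f'(a)=-1.583e+00  a ← 4.649461 − (+1.320e-09/-1.583e+00) = 4.649461
iter 5: u=1.266168  f(a)=-3.553e-15  f'(a)=-1.583e+00  a ← 4.649461 − (-3.553e-15/-1.583e+00) = 4.649461
converged: |Δa| < 1e-12 after 5 iterations
sag = a·(cosh(S/(2a)) − 1) = 4.649461·(cosh(1.266168) − 1) = 4.252267
T_max/T_min = cosh(S/(2a)) = 1.914572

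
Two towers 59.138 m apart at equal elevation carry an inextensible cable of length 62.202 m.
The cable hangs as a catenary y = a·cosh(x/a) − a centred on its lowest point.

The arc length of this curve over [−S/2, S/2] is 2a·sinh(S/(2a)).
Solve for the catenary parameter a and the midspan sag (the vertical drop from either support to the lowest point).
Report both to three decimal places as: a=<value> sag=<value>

a=53.441 sag=8.391

seed: a₀ = √(S³/(24(L−S))) = √(59.138³/(24·3.064)) = 53.033458
iter 1: u=0.557554  f(a)=+4.798e-02  f'(a)=-1.192e-01  a ← 53.033458 − (+4.798e-02/-1.192e-01) = 53.436026
iter 2: u=0.553353  f(a)=+5.518e-04  f'(a)=-1.165e-01  a ← 53.436026 − (+5.518e-04/-1.165e-01) = 53.440764
iter 3: u=0.553304  f(a)=+7.487e-08  f'(a)=-1.164e-01  a ← 53.440764 − (+7.487e-08/-1.164e-01) = 53.440764
iter 4: u=0.553304  f(a)=+0.000e+00  f'(a)=-1.164e-01  a ← 53.440764 − (+0.000e+00/-1.164e-01) = 53.440764
converged: |Δa| < 1e-12 after 4 iterations
sag = a·(cosh(S/(2a)) − 1) = 53.440764·(cosh(0.553304) − 1) = 8.391165
T_max/T_min = cosh(S/(2a)) = 1.157018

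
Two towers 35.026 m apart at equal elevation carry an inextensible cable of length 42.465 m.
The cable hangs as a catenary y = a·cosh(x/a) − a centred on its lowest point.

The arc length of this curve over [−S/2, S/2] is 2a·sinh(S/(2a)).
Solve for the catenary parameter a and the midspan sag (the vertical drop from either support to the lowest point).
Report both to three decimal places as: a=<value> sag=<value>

seed: a₀ = √(S³/(24(L−S))) = √(35.026³/(24·7.439)) = 15.513969
iter 1: u=1.128854  f(a)=+4.886e-01  f'(a)=-1.087e+00  a ← 15.513969 − (+4.886e-01/-1.087e+00) = 15.963517
iter 2: u=1.097064  f(a)=+2.204e-02  f'(a)=-9.908e-01  a ← 15.963517 − (+2.204e-02/-9.908e-01) = 15.985764
iter 3: u=1.095537  f(a)=+4.955e-05  f'(a)=-9.864e-01  a ← 15.985764 − (+4.955e-05/-9.864e-01) = 15.985814
iter 4: u=1.095534  f(a)=+2.517e-10  f'(a)=-9.864e-01  a ← 15.985814 − (+2.517e-10/-9.864e-01) = 15.985814
iter 5: u=1.095534  f(a)=-7.105e-15  f'(a)=-9.864e-01  a ← 15.985814 − (-7.105e-15/-9.864e-01) = 15.985814
converged: |Δa| < 1e-12 after 5 iterations
sag = a·(cosh(S/(2a)) − 1) = 15.985814·(cosh(1.095534) − 1) = 10.591720
T_max/T_min = cosh(S/(2a)) = 1.662570

a=15.986 sag=10.592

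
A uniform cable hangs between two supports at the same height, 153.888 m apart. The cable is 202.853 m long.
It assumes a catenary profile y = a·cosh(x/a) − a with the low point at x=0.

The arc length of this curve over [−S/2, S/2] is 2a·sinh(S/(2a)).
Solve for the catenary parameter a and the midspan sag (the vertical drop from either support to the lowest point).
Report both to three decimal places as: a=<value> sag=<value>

seed: a₀ = √(S³/(24(L−S))) = √(153.888³/(24·48.965)) = 55.687617
iter 1: u=1.381708  f(a)=+4.892e+00  f'(a)=-2.118e+00  a ← 55.687617 − (+4.892e+00/-2.118e+00) = 57.997421
iter 2: u=1.326680  f(a)=+3.208e-01  f'(a)=-1.848e+00  a ← 57.997421 − (+3.208e-01/-1.848e+00) = 58.170991
iter 3: u=1.322721  f(a)=+1.594e-03  f'(a)=-1.830e+00  a ← 58.170991 − (+1.594e-03/-1.830e+00) = 58.171862
iter 4: u=1.322701  f(a)=+3.979e-08  f'(a)=-1.830e+00  a ← 58.171862 − (+3.979e-08/-1.830e+00) = 58.171862
iter 5: u=1.322701  f(a)=+0.000e+00  f'(a)=-1.830e+00  a ← 58.171862 − (+0.000e+00/-1.830e+00) = 58.171862
converged: |Δa| < 1e-12 after 5 iterations
sag = a·(cosh(S/(2a)) − 1) = 58.171862·(cosh(1.322701) − 1) = 58.752474
T_max/T_min = cosh(S/(2a)) = 2.009981

a=58.172 sag=58.752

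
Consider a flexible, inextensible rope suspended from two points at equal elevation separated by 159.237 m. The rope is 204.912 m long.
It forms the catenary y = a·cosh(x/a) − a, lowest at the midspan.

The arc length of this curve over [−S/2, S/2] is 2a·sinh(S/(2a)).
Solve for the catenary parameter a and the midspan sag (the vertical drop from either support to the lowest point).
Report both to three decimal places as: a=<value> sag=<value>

a=63.146 sag=57.206

seed: a₀ = √(S³/(24(L−S))) = √(159.237³/(24·45.675)) = 60.690551
iter 1: u=1.311876  f(a)=+4.095e+00  f'(a)=-1.781e+00  a ← 60.690551 − (+4.095e+00/-1.781e+00) = 62.990453
iter 2: u=1.263977  f(a)=+2.443e-01  f'(a)=-1.574e+00  a ← 62.990453 − (+2.443e-01/-1.574e+00) = 63.145667
iter 3: u=1.260870  f(a)=+9.914e-04  f'(a)=-1.561e+00  a ← 63.145667 − (+9.914e-04/-1.561e+00) = 63.146302
iter 4: u=1.260858  f(a)=+1.647e-08  f'(a)=-1.561e+00  a ← 63.146302 − (+1.647e-08/-1.561e+00) = 63.146302
iter 5: u=1.260858  f(a)=+0.000e+00  f'(a)=-1.561e+00  a ← 63.146302 − (+0.000e+00/-1.561e+00) = 63.146302
converged: |Δa| < 1e-12 after 5 iterations
sag = a·(cosh(S/(2a)) − 1) = 63.146302·(cosh(1.260858) − 1) = 57.206045
T_max/T_min = cosh(S/(2a)) = 1.905929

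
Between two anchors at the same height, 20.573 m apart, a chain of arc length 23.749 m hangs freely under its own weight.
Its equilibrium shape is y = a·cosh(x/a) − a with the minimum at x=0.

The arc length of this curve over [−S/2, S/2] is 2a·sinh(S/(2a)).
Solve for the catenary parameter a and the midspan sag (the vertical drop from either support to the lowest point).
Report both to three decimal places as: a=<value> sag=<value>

a=10.927 sag=5.210

seed: a₀ = √(S³/(24(L−S))) = √(20.573³/(24·3.176)) = 10.688102
iter 1: u=0.962425  f(a)=+1.504e-01  f'(a)=-6.512e-01  a ← 10.688102 − (+1.504e-01/-6.512e-01) = 10.919021
iter 2: u=0.942072  f(a)=+5.012e-03  f'(a)=-6.085e-01  a ← 10.919021 − (+5.012e-03/-6.085e-01) = 10.927258
iter 3: u=0.941362  f(a)=+5.991e-06  f'(a)=-6.070e-01  a ← 10.927258 − (+5.991e-06/-6.070e-01) = 10.927268
iter 4: u=0.941361  f(a)=+8.587e-12  f'(a)=-6.070e-01  a ← 10.927268 − (+8.587e-12/-6.070e-01) = 10.927268
iter 5: u=0.941361  f(a)=+7.105e-15  f'(a)=-6.070e-01  a ← 10.927268 − (+7.105e-15/-6.070e-01) = 10.927268
converged: |Δa| < 1e-12 after 5 iterations
sag = a·(cosh(S/(2a)) − 1) = 10.927268·(cosh(0.941361) − 1) = 5.209923
T_max/T_min = cosh(S/(2a)) = 1.476782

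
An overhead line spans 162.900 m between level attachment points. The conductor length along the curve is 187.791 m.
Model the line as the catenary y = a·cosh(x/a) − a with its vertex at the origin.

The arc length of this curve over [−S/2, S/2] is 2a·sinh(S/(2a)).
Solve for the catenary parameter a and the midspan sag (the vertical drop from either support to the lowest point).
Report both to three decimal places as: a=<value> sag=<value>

seed: a₀ = √(S³/(24(L−S))) = √(162.900³/(24·24.891)) = 85.065769
iter 1: u=0.957494  f(a)=+1.166e+00  f'(a)=-6.407e-01  a ← 85.065769 − (+1.166e+00/-6.407e-01) = 86.886125
iter 2: u=0.937434  f(a)=+3.849e-02  f'(a)=-5.990e-01  a ← 86.886125 − (+3.849e-02/-5.990e-01) = 86.950375
iter 3: u=0.936741  f(a)=+4.508e-05  f'(a)=-5.976e-01  a ← 86.950375 − (+4.508e-05/-5.976e-01) = 86.950451
iter 4: u=0.936740  f(a)=+6.202e-11  f'(a)=-5.976e-01  a ← 86.950451 − (+6.202e-11/-5.976e-01) = 86.950451
iter 5: u=0.936740  f(a)=+0.000e+00  f'(a)=-5.976e-01  a ← 86.950451 − (+0.000e+00/-5.976e-01) = 86.950451
converged: |Δa| < 1e-12 after 5 iterations
sag = a·(cosh(S/(2a)) − 1) = 86.950451·(cosh(0.936740) − 1) = 41.021209
T_max/T_min = cosh(S/(2a)) = 1.471777

a=86.950 sag=41.021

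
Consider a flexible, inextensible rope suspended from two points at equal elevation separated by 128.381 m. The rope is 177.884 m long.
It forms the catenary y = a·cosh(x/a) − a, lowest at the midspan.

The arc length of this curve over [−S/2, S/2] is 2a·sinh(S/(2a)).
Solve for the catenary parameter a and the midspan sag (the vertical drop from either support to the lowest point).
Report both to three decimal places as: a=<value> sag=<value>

seed: a₀ = √(S³/(24(L−S))) = √(128.381³/(24·49.503)) = 42.201681
iter 1: u=1.521041  f(a)=+6.052e+00  f'(a)=-2.936e+00  a ← 42.201681 − (+6.052e+00/-2.936e+00) = 44.263338
iter 2: u=1.450196  f(a)=+4.718e-01  f'(a)=-2.494e+00  a ← 44.263338 − (+4.718e-01/-2.494e+00) = 44.452481
iter 3: u=1.444025  f(a)=+3.402e-03  f'(a)=-2.458e+00  a ← 44.452481 − (+3.402e-03/-2.458e+00) = 44.453865
iter 4: u=1.443980  f(a)=+1.797e-07  f'(a)=-2.458e+00  a ← 44.453865 − (+1.797e-07/-2.458e+00) = 44.453865
iter 5: u=1.443980  f(a)=+0.000e+00  f'(a)=-2.458e+00  a ← 44.453865 − (+0.000e+00/-2.458e+00) = 44.453865
converged: |Δa| < 1e-12 after 5 iterations
sag = a·(cosh(S/(2a)) − 1) = 44.453865·(cosh(1.443980) − 1) = 54.978652
T_max/T_min = cosh(S/(2a)) = 2.236758

a=44.454 sag=54.979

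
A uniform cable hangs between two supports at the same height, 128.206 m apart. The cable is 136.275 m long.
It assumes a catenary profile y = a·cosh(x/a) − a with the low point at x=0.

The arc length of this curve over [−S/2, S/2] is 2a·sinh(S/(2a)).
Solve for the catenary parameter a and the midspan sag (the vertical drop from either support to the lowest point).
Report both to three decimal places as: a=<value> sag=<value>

a=105.286 sag=20.125

seed: a₀ = √(S³/(24(L−S))) = √(128.206³/(24·8.069)) = 104.315068
iter 1: u=0.614513  f(a)=+1.537e-01  f'(a)=-1.606e-01  a ← 104.315068 − (+1.537e-01/-1.606e-01) = 105.272141
iter 2: u=0.608927  f(a)=+2.141e-03  f'(a)=-1.562e-01  a ← 105.272141 − (+2.141e-03/-1.562e-01) = 105.285852
iter 3: u=0.608847  f(a)=+4.285e-07  f'(a)=-1.561e-01  a ← 105.285852 − (+4.285e-07/-1.561e-01) = 105.285854
iter 4: u=0.608847  f(a)=+2.842e-14  f'(a)=-1.561e-01  a ← 105.285854 − (+2.842e-14/-1.561e-01) = 105.285854
converged: |Δa| < 1e-12 after 4 iterations
sag = a·(cosh(S/(2a)) − 1) = 105.285854·(cosh(0.608847) − 1) = 20.124791
T_max/T_min = cosh(S/(2a)) = 1.191144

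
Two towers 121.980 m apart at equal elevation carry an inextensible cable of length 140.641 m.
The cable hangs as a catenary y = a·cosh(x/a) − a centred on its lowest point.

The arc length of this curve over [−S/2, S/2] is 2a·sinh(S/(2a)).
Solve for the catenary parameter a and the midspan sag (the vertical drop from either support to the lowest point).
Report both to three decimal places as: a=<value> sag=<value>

seed: a₀ = √(S³/(24(L−S))) = √(121.980³/(24·18.661)) = 63.659008
iter 1: u=0.958073  f(a)=+8.754e-01  f'(a)=-6.419e-01  a ← 63.659008 − (+8.754e-01/-6.419e-01) = 65.022809
iter 2: u=0.937979  f(a)=+2.892e-02  f'(a)=-6.001e-01  a ← 65.022809 − (+2.892e-02/-6.001e-01) = 65.071004
iter 3: u=0.937284  f(a)=+3.396e-05  f'(a)=-5.987e-01  a ← 65.071004 − (+3.396e-05/-5.987e-01) = 65.071061
iter 4: u=0.937283  f(a)=+4.698e-11  f'(a)=-5.987e-01  a ← 65.071061 − (+4.698e-11/-5.987e-01) = 65.071061
iter 5: u=0.937283  f(a)=-2.842e-14  f'(a)=-5.987e-01  a ← 65.071061 − (-2.842e-14/-5.987e-01) = 65.071061
converged: |Δa| < 1e-12 after 5 iterations
sag = a·(cosh(S/(2a)) − 1) = 65.071061·(cosh(0.937283) − 1) = 30.737163
T_max/T_min = cosh(S/(2a)) = 1.472363

a=65.071 sag=30.737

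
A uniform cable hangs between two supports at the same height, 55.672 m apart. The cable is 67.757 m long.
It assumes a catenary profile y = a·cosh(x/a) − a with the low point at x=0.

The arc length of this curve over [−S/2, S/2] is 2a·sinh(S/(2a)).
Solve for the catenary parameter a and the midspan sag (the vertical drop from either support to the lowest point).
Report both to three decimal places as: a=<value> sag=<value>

a=25.148 sag=17.044

seed: a₀ = √(S³/(24(L−S))) = √(55.672³/(24·12.085)) = 24.390814
iter 1: u=1.141249  f(a)=+8.119e-01  f'(a)=-1.126e+00  a ← 24.390814 − (+8.119e-01/-1.126e+00) = 25.111720
iter 2: u=1.108486  f(a)=+3.738e-02  f'(a)=-1.025e+00  a ← 25.111720 − (+3.738e-02/-1.025e+00) = 25.148206
iter 3: u=1.106878  f(a)=+8.774e-05  f'(a)=-1.020e+00  a ← 25.148206 − (+8.774e-05/-1.020e+00) = 25.148292
iter 4: u=1.106874  f(a)=+4.859e-10  f'(a)=-1.020e+00  a ← 25.148292 − (+4.859e-10/-1.020e+00) = 25.148292
iter 5: u=1.106874  f(a)=+0.000e+00  f'(a)=-1.020e+00  a ← 25.148292 − (+0.000e+00/-1.020e+00) = 25.148292
converged: |Δa| < 1e-12 after 5 iterations
sag = a·(cosh(S/(2a)) − 1) = 25.148292·(cosh(1.106874) − 1) = 17.043998
T_max/T_min = cosh(S/(2a)) = 1.677740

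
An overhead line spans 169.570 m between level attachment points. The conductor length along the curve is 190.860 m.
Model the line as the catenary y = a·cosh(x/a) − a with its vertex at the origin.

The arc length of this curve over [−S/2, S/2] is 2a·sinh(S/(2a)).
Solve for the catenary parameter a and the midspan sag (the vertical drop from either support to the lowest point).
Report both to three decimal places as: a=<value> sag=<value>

a=99.474 sag=38.374

seed: a₀ = √(S³/(24(L−S))) = √(169.570³/(24·21.290)) = 97.685494
iter 1: u=0.867938  f(a)=+8.164e-01  f'(a)=-4.696e-01  a ← 97.685494 − (+8.164e-01/-4.696e-01) = 99.424005
iter 2: u=0.852762  f(a)=+2.231e-02  f'(a)=-4.443e-01  a ← 99.424005 − (+2.231e-02/-4.443e-01) = 99.474211
iter 3: u=0.852331  f(a)=+1.769e-05  f'(a)=-4.436e-01  a ← 99.474211 − (+1.769e-05/-4.436e-01) = 99.474251
iter 4: u=0.852331  f(a)=+1.114e-11  f'(a)=-4.436e-01  a ← 99.474251 − (+1.114e-11/-4.436e-01) = 99.474251
converged: |Δa| < 1e-12 after 4 iterations
sag = a·(cosh(S/(2a)) − 1) = 99.474251·(cosh(0.852331) − 1) = 38.373533
T_max/T_min = cosh(S/(2a)) = 1.385763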